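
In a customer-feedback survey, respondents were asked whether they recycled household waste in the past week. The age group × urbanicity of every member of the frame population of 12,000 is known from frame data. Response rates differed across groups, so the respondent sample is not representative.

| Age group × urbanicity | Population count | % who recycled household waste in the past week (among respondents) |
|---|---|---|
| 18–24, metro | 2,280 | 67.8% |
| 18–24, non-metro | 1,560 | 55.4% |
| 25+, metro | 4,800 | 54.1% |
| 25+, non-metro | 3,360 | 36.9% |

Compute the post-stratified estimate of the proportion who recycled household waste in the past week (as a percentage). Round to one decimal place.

Reweight to the known age group × urbanicity distribution:
  18–24, metro: (2,280/12,000) × 67.8 = 12.882
  18–24, non-metro: (1,560/12,000) × 55.4 = 7.202
  25+, metro: (4,800/12,000) × 54.1 = 21.64
  25+, non-metro: (3,360/12,000) × 36.9 = 10.332
Post-stratified estimate = 52.056 → 52.1%.

52.1%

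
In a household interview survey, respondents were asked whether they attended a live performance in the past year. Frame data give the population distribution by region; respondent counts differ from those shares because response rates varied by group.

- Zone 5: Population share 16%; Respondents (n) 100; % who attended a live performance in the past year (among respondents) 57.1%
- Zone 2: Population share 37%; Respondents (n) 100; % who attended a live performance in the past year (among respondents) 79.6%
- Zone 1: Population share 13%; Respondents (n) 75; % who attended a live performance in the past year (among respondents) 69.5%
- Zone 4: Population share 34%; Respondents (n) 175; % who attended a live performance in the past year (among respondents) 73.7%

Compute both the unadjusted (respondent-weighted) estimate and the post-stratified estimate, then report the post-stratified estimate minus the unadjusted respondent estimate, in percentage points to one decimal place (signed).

Naive respondent-only estimate (weights = respondent counts):
  (100/450)×57.1 + (100/450)×79.6 + (75/450)×69.5 + (175/450)×73.7 = 70.6222%
Reweighting by population region shares:
  0.16×57.1 + 0.37×79.6 + 0.13×69.5 + 0.34×73.7 = 72.681%
Difference = 72.681 − 70.6222 = 2.0588 pp.

+2.1 percentage points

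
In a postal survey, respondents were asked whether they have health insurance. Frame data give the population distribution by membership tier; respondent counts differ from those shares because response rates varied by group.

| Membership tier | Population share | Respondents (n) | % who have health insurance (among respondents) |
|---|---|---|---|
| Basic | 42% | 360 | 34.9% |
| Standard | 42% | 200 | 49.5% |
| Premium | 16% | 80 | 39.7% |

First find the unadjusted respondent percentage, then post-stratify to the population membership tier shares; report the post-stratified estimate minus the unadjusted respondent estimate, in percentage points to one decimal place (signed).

+1.7 percentage points

Unadjusted (pooled respondent) estimate weights by respondent counts:
  (360/640)×34.9 + (200/640)×49.5 + (80/640)×39.7 = 40.0625%
Post-stratified estimate weights by population shares:
  0.42×34.9 + 0.42×49.5 + 0.16×39.7 = 41.8%
Difference = 41.8 − 40.0625 = 1.7375 pp.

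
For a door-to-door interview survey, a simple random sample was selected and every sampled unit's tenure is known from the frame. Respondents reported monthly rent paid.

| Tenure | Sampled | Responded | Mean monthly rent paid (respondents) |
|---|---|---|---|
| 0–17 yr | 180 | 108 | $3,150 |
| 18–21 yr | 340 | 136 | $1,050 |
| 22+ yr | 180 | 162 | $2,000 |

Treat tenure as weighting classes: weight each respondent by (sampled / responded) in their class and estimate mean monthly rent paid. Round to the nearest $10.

$1,830

Class response rates: 0–17 yr 108/180 = 60%, 18–21 yr 136/340 = 40%, 22+ yr 162/180 = 90%.
Inverse-response-rate weighting restores each class to its sampled count, so class totals weight by n_sampled:
  0–17 yr: 180 × 3150 = 567,000
  18–21 yr: 340 × 1050 = 357,000
  22+ yr: 180 × 2000 = 360,000
Adjusted estimate = 1,284,000 / 700 = 1834.29 → $1,830.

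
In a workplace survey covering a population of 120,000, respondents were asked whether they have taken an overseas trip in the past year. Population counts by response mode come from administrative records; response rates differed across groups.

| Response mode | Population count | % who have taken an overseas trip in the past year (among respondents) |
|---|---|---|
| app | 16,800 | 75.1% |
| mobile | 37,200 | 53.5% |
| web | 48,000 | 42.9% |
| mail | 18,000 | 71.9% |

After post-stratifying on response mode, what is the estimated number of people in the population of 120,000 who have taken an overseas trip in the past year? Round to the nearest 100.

66,100

Estimated count per cell = population count × respondent percentage:
  app: 16,800 × 75.1% = 12616.8
  mobile: 37,200 × 53.5% = 19,902
  web: 48,000 × 42.9% = 20,592
  mail: 18,000 × 71.9% = 12,942
Estimated total = 66052.8 → 66,100.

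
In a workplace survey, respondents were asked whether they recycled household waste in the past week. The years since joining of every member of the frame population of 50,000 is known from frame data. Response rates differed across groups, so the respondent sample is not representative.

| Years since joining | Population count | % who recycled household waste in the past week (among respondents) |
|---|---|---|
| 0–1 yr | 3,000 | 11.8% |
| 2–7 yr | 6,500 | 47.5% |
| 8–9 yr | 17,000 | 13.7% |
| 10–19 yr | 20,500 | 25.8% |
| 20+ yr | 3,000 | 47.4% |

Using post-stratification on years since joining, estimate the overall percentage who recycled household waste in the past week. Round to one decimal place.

25.0%

Post-stratification weights by population share, not respondent share:
  0–1 yr: (3,000/50,000) × 11.8 = 0.708
  2–7 yr: (6,500/50,000) × 47.5 = 6.175
  8–9 yr: (17,000/50,000) × 13.7 = 4.658
  10–19 yr: (20,500/50,000) × 25.8 = 10.578
  20+ yr: (3,000/50,000) × 47.4 = 2.844
Post-stratified estimate = 24.963 → 25.0%.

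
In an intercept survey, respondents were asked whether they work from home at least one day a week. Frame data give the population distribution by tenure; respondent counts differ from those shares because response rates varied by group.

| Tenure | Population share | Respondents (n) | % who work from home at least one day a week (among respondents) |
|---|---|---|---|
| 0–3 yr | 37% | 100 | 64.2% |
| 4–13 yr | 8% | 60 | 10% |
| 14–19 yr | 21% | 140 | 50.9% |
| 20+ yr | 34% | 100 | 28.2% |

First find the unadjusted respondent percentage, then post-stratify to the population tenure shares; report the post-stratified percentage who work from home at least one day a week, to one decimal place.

44.8%

Unadjusted (pooled respondent) estimate weights by respondent counts:
  (100/400)×64.2 + (60/400)×10 + (140/400)×50.9 + (100/400)×28.2 = 42.415%
Reweighting by population tenure shares:
  0.37×64.2 + 0.08×10 + 0.21×50.9 + 0.34×28.2 = 44.831%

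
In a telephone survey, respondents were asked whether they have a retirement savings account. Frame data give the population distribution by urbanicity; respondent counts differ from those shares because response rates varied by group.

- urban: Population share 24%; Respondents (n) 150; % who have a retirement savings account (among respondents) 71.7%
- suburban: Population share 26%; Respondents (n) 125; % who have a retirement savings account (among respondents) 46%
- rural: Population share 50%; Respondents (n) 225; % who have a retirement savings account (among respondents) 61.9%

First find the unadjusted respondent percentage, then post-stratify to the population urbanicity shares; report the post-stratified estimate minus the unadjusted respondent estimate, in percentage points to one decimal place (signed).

-0.7 percentage points

Naive respondent-only estimate (weights = respondent counts):
  (150/500)×71.7 + (125/500)×46 + (225/500)×61.9 = 60.865%
Post-stratifying to population shares instead:
  0.24×71.7 + 0.26×46 + 0.5×61.9 = 60.118%
Difference = 60.118 − 60.865 = -0.747 pp.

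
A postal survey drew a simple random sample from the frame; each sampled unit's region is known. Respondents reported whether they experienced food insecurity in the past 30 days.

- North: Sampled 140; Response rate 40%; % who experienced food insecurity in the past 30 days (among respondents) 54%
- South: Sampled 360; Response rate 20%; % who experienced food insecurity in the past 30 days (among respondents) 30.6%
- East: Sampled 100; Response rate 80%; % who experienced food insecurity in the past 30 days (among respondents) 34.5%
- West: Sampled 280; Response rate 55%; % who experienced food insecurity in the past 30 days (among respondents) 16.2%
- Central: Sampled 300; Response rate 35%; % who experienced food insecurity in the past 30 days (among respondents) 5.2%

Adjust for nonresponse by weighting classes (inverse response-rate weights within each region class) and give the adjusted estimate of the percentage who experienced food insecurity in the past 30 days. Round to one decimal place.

With weight = n_sampled/n_responded per class, the weighted class total is n_sampled:
  North: 140 × 54 = 7560
  South: 360 × 30.6 = 11,016
  East: 100 × 34.5 = 3450
  West: 280 × 16.2 = 4536
  Central: 300 × 5.2 = 1560
Adjusted estimate = 28,122 / 1,180 = 23.8322 → 23.8%.

23.8%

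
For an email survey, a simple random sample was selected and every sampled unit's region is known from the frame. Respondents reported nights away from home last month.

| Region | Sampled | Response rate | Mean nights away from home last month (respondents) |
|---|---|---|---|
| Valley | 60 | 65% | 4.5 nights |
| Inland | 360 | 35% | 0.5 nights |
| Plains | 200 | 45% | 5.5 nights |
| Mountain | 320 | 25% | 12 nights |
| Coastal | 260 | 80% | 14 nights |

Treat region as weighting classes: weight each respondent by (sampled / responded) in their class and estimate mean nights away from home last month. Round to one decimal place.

7.5

With weight = n_sampled/n_responded per class, the weighted class total is n_sampled:
  Valley: 60 × 4.5 = 270
  Inland: 360 × 0.5 = 180
  Plains: 200 × 5.5 = 1100
  Mountain: 320 × 12 = 3840
  Coastal: 260 × 14 = 3640
Adjusted estimate = 9030 / 1,200 = 7.525 → 7.5.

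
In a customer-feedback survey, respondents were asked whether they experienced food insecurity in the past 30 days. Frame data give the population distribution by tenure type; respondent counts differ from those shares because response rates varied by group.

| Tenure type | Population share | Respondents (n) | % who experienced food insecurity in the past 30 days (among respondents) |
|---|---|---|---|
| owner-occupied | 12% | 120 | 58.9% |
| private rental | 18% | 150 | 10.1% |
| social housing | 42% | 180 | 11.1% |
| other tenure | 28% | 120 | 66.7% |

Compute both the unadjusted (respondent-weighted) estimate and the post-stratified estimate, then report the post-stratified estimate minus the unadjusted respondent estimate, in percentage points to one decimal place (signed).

Naive respondent-only estimate (weights = respondent counts):
  (120/570)×58.9 + (150/570)×10.1 + (180/570)×11.1 + (120/570)×66.7 = 32.6053%
Reweighting by population tenure type shares:
  0.12×58.9 + 0.18×10.1 + 0.42×11.1 + 0.28×66.7 = 32.224%
Difference = 32.224 − 32.6053 = -0.3813 pp.

-0.4 percentage points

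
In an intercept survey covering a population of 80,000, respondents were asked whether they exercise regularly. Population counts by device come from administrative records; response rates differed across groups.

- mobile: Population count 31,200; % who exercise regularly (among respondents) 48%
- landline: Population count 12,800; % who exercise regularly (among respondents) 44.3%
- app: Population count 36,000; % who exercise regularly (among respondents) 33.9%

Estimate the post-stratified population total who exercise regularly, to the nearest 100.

32,900

Each cell contributes its population count × the respondent rate:
  mobile: 31,200 × 48% = 14,976
  landline: 12,800 × 44.3% = 5670.4
  app: 36,000 × 33.9% = 12,204
Estimated total = 32850.4 → 32,900.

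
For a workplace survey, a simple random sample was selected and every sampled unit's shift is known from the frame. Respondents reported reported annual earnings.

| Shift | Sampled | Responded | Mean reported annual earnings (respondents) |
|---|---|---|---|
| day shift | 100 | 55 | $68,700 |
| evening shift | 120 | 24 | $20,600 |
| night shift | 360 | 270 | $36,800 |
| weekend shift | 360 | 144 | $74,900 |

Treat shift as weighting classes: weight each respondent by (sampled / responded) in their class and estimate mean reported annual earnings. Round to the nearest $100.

$52,700

Class response rates: day shift 55/100 = 55%, evening shift 24/120 = 20%, night shift 270/360 = 75%, weekend shift 144/360 = 40%.
With weight = n_sampled/n_responded per class, the weighted class total is n_sampled:
  day shift: 100 × 68,700 = 6,870,000
  evening shift: 120 × 20,600 = 2,472,000
  night shift: 360 × 36,800 = 13,248,000
  weekend shift: 360 × 74,900 = 26,964,000
Adjusted estimate = 49,554,000 / 940 = 52717 → $52,700.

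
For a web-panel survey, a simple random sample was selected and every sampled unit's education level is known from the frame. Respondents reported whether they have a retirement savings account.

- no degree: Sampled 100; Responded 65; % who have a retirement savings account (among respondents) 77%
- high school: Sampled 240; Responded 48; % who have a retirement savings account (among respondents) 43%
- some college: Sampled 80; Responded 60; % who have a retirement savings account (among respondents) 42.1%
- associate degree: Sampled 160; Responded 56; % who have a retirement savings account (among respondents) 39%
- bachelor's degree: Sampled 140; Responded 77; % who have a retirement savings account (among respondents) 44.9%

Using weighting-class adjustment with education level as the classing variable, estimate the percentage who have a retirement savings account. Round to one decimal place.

47.1%

Response rates by class: no degree 65/100 = 65%, high school 48/240 = 20%, some college 60/80 = 75%, associate degree 56/160 = 35%, bachelor's degree 77/140 = 55%.
Each respondent's weight = sampled/responded in their class; summing within a class gives n_sampled, so:
  no degree: 100 × 77 = 7700
  high school: 240 × 43 = 10,320
  some college: 80 × 42.1 = 3368
  associate degree: 160 × 39 = 6240
  bachelor's degree: 140 × 44.9 = 6286
Adjusted estimate = 33,914 / 720 = 47.1028 → 47.1%.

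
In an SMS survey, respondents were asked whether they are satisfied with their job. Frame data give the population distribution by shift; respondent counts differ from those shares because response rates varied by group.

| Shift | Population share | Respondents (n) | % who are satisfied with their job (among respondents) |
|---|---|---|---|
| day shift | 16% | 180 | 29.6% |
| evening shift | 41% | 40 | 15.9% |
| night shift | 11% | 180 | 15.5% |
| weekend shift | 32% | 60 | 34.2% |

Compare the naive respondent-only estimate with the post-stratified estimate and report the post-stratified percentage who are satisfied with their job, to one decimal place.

Unadjusted (pooled respondent) estimate weights by respondent counts:
  (180/460)×29.6 + (40/460)×15.9 + (180/460)×15.5 + (60/460)×34.2 = 23.4913%
Post-stratified estimate weights by population shares:
  0.16×29.6 + 0.41×15.9 + 0.11×15.5 + 0.32×34.2 = 23.904%

23.9%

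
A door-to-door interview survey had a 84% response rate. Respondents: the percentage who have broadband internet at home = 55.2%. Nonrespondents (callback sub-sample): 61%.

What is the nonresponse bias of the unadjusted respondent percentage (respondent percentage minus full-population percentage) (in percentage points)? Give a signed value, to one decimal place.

Nonresponse fraction = 1 − 0.84 = 0.16.
Bias = (nonresponse fraction) × (respondent percentage − nonrespondent percentage)
     = 0.16 × (55.2 − 61) = 0.16 × -5.8 = -0.928.

-0.9 percentage points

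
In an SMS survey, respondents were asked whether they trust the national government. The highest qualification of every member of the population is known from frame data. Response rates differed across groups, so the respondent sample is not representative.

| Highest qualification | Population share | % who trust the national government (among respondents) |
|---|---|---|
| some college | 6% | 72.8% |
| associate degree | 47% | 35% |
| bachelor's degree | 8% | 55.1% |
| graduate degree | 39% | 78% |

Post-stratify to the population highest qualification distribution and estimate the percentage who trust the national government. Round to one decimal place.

55.6%

Reweight to the known highest qualification distribution:
  some college: 0.06 × 72.8 = 4.368
  associate degree: 0.47 × 35 = 16.45
  bachelor's degree: 0.08 × 55.1 = 4.408
  graduate degree: 0.39 × 78 = 30.42
Post-stratified estimate = 55.646 → 55.6%.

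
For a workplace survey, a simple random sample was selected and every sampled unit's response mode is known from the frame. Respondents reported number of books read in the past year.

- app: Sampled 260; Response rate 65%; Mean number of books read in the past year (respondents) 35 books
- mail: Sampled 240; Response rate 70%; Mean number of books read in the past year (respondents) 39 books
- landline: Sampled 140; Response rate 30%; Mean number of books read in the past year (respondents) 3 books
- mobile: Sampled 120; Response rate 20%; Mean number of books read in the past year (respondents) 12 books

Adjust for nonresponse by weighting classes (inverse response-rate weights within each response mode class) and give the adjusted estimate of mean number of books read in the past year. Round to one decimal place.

26.7

Weighting each respondent by the inverse class response rate inflates each class back to its sampled size, so the class weight is n_sampled:
  app: 260 × 35 = 9100
  mail: 240 × 39 = 9360
  landline: 140 × 3 = 420
  mobile: 120 × 12 = 1440
Adjusted estimate = 20,320 / 760 = 26.7368 → 26.7.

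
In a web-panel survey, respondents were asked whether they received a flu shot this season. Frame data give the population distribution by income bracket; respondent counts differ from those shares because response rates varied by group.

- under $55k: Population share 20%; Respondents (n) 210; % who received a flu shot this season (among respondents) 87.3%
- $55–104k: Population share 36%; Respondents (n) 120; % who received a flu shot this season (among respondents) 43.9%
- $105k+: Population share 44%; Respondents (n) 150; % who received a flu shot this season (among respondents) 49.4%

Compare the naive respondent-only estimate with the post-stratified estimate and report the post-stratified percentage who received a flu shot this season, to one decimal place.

Naive respondent-only estimate (weights = respondent counts):
  (210/480)×87.3 + (120/480)×43.9 + (150/480)×49.4 = 64.6063%
Post-stratified estimate weights by population shares:
  0.2×87.3 + 0.36×43.9 + 0.44×49.4 = 55%

55.0%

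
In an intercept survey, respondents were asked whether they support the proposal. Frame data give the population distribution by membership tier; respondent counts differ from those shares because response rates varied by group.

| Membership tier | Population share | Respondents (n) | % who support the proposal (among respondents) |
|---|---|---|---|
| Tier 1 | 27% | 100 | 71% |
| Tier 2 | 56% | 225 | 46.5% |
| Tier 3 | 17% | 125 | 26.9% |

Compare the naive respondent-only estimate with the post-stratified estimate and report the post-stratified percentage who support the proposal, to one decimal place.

Unadjusted (pooled respondent) estimate weights by respondent counts:
  (100/450)×71 + (225/450)×46.5 + (125/450)×26.9 = 46.5%
Reweighting by population membership tier shares:
  0.27×71 + 0.56×46.5 + 0.17×26.9 = 49.783%

49.8%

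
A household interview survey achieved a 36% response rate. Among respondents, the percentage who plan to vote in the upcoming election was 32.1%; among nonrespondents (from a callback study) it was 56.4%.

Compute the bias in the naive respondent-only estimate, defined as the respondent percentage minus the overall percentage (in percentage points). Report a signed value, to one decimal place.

-15.6 percentage points

Nonresponse fraction = 1 − 0.36 = 0.64.
Bias = (nonresponse fraction) × (respondent percentage − nonrespondent percentage)
     = 0.64 × (32.1 − 56.4) = 0.64 × -24.3 = -15.552.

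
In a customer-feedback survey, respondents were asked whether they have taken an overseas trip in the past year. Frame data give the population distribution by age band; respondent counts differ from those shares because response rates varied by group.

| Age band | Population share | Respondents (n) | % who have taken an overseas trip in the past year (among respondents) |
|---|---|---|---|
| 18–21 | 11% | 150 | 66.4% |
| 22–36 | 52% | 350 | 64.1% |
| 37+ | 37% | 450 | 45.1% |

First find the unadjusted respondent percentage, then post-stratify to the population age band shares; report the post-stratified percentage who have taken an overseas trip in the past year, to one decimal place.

57.3%

Unadjusted (pooled respondent) estimate weights by respondent counts:
  (150/950)×66.4 + (350/950)×64.1 + (450/950)×45.1 = 55.4632%
Post-stratified estimate weights by population shares:
  0.11×66.4 + 0.52×64.1 + 0.37×45.1 = 57.323%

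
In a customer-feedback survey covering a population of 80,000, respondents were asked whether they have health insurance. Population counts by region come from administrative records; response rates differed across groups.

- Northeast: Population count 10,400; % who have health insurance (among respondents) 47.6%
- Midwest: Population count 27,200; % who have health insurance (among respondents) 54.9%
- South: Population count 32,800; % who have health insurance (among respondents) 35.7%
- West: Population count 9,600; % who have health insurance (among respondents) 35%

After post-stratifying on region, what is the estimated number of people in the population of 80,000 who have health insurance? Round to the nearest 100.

35,000

Each cell contributes its population count × the respondent rate:
  Northeast: 10,400 × 47.6% = 4950.4
  Midwest: 27,200 × 54.9% = 14932.8
  South: 32,800 × 35.7% = 11709.6
  West: 9,600 × 35% = 3360
Estimated total = 34952.8 → 35,000.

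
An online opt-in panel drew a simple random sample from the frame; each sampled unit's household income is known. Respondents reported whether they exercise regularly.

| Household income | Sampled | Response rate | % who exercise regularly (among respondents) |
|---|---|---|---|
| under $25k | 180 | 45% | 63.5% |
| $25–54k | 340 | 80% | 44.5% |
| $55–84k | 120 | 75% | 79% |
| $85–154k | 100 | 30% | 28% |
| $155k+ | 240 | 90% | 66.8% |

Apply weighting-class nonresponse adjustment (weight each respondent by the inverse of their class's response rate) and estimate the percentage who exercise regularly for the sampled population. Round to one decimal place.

56.0%

With weight = n_sampled/n_responded per class, the weighted class total is n_sampled:
  under $25k: 180 × 63.5 = 11,430
  $25–54k: 340 × 44.5 = 15,130
  $55–84k: 120 × 79 = 9480
  $85–154k: 100 × 28 = 2800
  $155k+: 240 × 66.8 = 16,032
Adjusted estimate = 54,872 / 980 = 55.9918 → 56.0%.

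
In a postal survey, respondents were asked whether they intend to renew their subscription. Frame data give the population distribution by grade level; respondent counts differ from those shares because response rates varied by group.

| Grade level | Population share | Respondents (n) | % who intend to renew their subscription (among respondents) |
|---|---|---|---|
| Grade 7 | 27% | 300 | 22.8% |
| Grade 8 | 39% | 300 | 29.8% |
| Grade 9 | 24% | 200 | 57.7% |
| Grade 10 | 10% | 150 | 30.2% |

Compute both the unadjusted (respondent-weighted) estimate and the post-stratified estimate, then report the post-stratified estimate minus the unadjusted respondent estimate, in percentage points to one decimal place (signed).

Unadjusted (pooled respondent) estimate weights by respondent counts:
  (300/950)×22.8 + (300/950)×29.8 + (200/950)×57.7 + (150/950)×30.2 = 33.5263%
Reweighting by population grade level shares:
  0.27×22.8 + 0.39×29.8 + 0.24×57.7 + 0.1×30.2 = 34.646%
Difference = 34.646 − 33.5263 = 1.1197 pp.

+1.1 percentage points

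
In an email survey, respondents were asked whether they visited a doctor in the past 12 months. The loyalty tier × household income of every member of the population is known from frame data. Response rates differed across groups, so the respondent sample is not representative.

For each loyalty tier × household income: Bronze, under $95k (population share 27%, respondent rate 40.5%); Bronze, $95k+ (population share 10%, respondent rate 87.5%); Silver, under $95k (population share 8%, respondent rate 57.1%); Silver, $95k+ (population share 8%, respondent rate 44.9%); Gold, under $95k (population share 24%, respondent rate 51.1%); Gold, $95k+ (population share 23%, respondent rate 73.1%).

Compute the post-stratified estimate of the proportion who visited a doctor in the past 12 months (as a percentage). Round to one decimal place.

56.9%

Weight each group's respondent value by its population share:
  Bronze, under $95k: 0.27 × 40.5 = 10.935
  Bronze, $95k+: 0.1 × 87.5 = 8.75
  Silver, under $95k: 0.08 × 57.1 = 4.568
  Silver, $95k+: 0.08 × 44.9 = 3.592
  Gold, under $95k: 0.24 × 51.1 = 12.264
  Gold, $95k+: 0.23 × 73.1 = 16.813
Post-stratified estimate = 56.922 → 56.9%.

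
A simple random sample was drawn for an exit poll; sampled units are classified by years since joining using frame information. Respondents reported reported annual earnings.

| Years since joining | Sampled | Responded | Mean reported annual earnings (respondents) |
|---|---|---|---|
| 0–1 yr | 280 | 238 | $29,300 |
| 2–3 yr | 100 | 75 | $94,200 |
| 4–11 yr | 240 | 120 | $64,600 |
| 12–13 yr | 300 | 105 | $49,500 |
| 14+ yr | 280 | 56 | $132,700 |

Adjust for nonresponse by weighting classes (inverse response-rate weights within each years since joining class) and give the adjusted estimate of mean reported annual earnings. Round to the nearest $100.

$70,900

Response rates by class: 0–1 yr 238/280 = 85%, 2–3 yr 75/100 = 75%, 4–11 yr 120/240 = 50%, 12–13 yr 105/300 = 35%, 14+ yr 56/280 = 20%.
Inverse-response-rate weighting restores each class to its sampled count, so class totals weight by n_sampled:
  0–1 yr: 280 × 29,300 = 8,204,000
  2–3 yr: 100 × 94,200 = 9,420,000
  4–11 yr: 240 × 64,600 = 15,504,000
  12–13 yr: 300 × 49,500 = 14,850,000
  14+ yr: 280 × 132,700 = 37,156,000
Adjusted estimate = 85,134,000 / 1,200 = 70,945 → $70,900.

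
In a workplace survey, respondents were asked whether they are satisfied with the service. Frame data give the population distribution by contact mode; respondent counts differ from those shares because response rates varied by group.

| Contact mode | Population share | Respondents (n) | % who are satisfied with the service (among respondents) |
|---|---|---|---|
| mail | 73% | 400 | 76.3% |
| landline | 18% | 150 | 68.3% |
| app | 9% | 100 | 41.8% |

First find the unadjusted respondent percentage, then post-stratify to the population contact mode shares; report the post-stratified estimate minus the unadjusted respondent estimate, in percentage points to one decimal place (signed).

Naive respondent-only estimate (weights = respondent counts):
  (400/650)×76.3 + (150/650)×68.3 + (100/650)×41.8 = 69.1462%
Post-stratified estimate weights by population shares:
  0.73×76.3 + 0.18×68.3 + 0.09×41.8 = 71.755%
Difference = 71.755 − 69.1462 = 2.6088 pp.

+2.6 percentage points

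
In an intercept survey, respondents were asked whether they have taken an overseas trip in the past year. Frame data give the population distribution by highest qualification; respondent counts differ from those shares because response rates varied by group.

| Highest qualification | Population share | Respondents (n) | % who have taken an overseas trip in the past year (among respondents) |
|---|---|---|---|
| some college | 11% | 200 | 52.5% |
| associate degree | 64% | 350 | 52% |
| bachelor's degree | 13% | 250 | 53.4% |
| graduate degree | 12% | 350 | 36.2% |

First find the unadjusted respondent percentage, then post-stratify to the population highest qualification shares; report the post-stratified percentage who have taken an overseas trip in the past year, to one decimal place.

50.3%

Naive respondent-only estimate (weights = respondent counts):
  (200/1150)×52.5 + (350/1150)×52 + (250/1150)×53.4 + (350/1150)×36.2 = 47.5826%
Post-stratified estimate weights by population shares:
  0.11×52.5 + 0.64×52 + 0.13×53.4 + 0.12×36.2 = 50.341%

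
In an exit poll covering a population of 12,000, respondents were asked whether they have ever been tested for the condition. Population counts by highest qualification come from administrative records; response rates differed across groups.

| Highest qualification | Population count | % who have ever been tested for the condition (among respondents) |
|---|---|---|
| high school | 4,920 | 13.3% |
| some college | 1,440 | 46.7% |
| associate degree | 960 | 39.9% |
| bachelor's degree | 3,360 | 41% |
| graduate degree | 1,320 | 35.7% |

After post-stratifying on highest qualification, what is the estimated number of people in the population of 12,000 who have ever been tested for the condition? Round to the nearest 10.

Each cell contributes its population count × the respondent rate:
  high school: 4,920 × 13.3% = 654.36
  some college: 1,440 × 46.7% = 672.48
  associate degree: 960 × 39.9% = 383.04
  bachelor's degree: 3,360 × 41% = 1377.6
  graduate degree: 1,320 × 35.7% = 471.24
Estimated total = 3558.72 → 3,560.

3,560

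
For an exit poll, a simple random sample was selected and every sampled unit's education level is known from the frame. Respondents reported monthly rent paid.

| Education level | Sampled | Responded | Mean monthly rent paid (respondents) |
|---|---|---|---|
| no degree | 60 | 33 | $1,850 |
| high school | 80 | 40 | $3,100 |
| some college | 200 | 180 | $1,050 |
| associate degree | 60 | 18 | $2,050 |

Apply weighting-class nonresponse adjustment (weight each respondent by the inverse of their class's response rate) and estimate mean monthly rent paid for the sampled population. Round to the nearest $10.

$1,730

Response rates by class: no degree 33/60 = 55%, high school 40/80 = 50%, some college 180/200 = 90%, associate degree 18/60 = 30%.
With weight = n_sampled/n_responded per class, the weighted class total is n_sampled:
  no degree: 60 × 1850 = 111,000
  high school: 80 × 3100 = 248,000
  some college: 200 × 1050 = 210,000
  associate degree: 60 × 2050 = 123,000
Adjusted estimate = 692,000 / 400 = 1730 → $1,730.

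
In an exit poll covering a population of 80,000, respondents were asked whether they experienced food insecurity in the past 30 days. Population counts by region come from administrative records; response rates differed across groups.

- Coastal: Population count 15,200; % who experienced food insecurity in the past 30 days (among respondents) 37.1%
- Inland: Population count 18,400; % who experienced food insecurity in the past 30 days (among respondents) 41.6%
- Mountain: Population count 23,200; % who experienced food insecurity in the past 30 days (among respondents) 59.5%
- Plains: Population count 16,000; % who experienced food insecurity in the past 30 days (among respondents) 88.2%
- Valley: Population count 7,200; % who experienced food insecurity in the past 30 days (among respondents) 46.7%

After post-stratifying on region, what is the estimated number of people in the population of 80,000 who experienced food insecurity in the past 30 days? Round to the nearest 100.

Apply each group's respondent rate to its population count:
  Coastal: 15,200 × 37.1% = 5639.2
  Inland: 18,400 × 41.6% = 7654.4
  Mountain: 23,200 × 59.5% = 13,804
  Plains: 16,000 × 88.2% = 14,112
  Valley: 7,200 × 46.7% = 3362.4
Estimated total = 44,572 → 44,600.

44,600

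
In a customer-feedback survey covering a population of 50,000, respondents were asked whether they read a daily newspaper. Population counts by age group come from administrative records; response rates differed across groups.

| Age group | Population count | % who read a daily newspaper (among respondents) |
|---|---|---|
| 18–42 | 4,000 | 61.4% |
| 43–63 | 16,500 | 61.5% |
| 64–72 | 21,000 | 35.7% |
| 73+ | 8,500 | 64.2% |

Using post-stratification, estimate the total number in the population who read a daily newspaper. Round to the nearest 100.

Each cell contributes its population count × the respondent rate:
  18–42: 4,000 × 61.4% = 2456
  43–63: 16,500 × 61.5% = 10147.5
  64–72: 21,000 × 35.7% = 7497
  73+: 8,500 × 64.2% = 5457
Estimated total = 25557.5 → 25,600.

25,600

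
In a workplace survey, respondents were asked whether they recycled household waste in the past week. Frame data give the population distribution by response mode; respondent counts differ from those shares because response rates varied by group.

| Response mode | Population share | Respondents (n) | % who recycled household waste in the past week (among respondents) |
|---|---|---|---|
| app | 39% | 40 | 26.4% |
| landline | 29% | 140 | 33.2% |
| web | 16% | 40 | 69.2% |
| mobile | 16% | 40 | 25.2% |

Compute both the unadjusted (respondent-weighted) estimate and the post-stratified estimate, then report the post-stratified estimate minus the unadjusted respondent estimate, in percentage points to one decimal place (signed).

-1.4 percentage points

Unadjusted (pooled respondent) estimate weights by respondent counts:
  (40/260)×26.4 + (140/260)×33.2 + (40/260)×69.2 + (40/260)×25.2 = 36.4615%
Post-stratifying to population shares instead:
  0.39×26.4 + 0.29×33.2 + 0.16×69.2 + 0.16×25.2 = 35.028%
Difference = 35.028 − 36.4615 = -1.4335 pp.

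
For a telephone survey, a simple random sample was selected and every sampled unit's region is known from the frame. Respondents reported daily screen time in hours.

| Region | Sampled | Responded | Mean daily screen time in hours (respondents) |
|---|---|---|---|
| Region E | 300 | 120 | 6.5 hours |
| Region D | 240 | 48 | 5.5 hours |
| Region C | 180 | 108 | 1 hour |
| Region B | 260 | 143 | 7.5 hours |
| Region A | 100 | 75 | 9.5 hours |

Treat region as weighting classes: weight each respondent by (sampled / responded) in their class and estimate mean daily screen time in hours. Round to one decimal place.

5.9

Class response rates: Region E 120/300 = 40%, Region D 48/240 = 20%, Region C 108/180 = 60%, Region B 143/260 = 55%, Region A 75/100 = 75%.
Each respondent's weight = sampled/responded in their class; summing within a class gives n_sampled, so:
  Region E: 300 × 6.5 = 1950
  Region D: 240 × 5.5 = 1320
  Region C: 180 × 1 = 180
  Region B: 260 × 7.5 = 1950
  Region A: 100 × 9.5 = 950
Adjusted estimate = 6350 / 1,080 = 5.87963 → 5.9.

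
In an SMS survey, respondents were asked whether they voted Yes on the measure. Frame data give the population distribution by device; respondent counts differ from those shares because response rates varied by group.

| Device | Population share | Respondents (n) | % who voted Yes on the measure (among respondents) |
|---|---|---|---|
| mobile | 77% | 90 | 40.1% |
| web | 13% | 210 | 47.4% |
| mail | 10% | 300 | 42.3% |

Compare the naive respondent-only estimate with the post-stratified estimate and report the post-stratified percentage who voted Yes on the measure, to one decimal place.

41.3%

Naive respondent-only estimate (weights = respondent counts):
  (90/600)×40.1 + (210/600)×47.4 + (300/600)×42.3 = 43.755%
Post-stratified estimate weights by population shares:
  0.77×40.1 + 0.13×47.4 + 0.1×42.3 = 41.269%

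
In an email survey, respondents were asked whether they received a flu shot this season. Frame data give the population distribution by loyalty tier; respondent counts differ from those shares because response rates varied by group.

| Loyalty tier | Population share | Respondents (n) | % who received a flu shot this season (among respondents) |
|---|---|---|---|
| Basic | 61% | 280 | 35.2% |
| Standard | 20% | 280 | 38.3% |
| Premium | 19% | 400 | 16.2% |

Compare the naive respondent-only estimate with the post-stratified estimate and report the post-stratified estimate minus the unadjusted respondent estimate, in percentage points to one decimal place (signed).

+4.0 percentage points

Without adjustment, the pooled respondent share is:
  (280/960)×35.2 + (280/960)×38.3 + (400/960)×16.2 = 28.1875%
Post-stratified estimate weights by population shares:
  0.61×35.2 + 0.2×38.3 + 0.19×16.2 = 32.21%
Difference = 32.21 − 28.1875 = 4.0225 pp.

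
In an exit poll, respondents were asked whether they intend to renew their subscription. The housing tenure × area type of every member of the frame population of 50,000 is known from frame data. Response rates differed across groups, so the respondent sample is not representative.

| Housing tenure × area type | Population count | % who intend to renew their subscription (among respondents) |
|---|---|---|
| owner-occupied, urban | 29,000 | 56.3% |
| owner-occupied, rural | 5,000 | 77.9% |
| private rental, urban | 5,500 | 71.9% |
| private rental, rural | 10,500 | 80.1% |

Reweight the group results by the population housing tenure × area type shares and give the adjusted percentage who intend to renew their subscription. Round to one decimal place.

65.2%

Each cell contributes population-share × respondent value:
  owner-occupied, urban: (29,000/50,000) × 56.3 = 32.654
  owner-occupied, rural: (5,000/50,000) × 77.9 = 7.79
  private rental, urban: (5,500/50,000) × 71.9 = 7.909
  private rental, rural: (10,500/50,000) × 80.1 = 16.821
Post-stratified estimate = 65.174 → 65.2%.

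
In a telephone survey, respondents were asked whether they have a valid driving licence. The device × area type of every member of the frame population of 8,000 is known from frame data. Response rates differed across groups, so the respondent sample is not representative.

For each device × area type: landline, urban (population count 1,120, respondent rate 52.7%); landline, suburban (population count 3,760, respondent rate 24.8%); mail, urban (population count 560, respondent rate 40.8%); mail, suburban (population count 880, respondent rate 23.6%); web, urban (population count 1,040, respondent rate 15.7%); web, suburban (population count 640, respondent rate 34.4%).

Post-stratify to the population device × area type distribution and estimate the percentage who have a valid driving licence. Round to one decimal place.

29.3%

Reweight to the known device × area type distribution:
  landline, urban: (1,120/8,000) × 52.7 = 7.378
  landline, suburban: (3,760/8,000) × 24.8 = 11.656
  mail, urban: (560/8,000) × 40.8 = 2.856
  mail, suburban: (880/8,000) × 23.6 = 2.596
  web, urban: (1,040/8,000) × 15.7 = 2.041
  web, suburban: (640/8,000) × 34.4 = 2.752
Post-stratified estimate = 29.279 → 29.3%.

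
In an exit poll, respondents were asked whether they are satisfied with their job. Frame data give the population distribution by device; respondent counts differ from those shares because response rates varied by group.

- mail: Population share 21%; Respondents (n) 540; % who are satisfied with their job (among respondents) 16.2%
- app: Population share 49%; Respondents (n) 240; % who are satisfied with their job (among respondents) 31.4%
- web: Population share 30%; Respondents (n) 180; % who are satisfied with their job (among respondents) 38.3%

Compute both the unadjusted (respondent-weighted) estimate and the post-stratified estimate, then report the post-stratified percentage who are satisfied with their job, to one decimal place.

30.3%

Naive respondent-only estimate (weights = respondent counts):
  (540/960)×16.2 + (240/960)×31.4 + (180/960)×38.3 = 24.1438%
Post-stratifying to population shares instead:
  0.21×16.2 + 0.49×31.4 + 0.3×38.3 = 30.278%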